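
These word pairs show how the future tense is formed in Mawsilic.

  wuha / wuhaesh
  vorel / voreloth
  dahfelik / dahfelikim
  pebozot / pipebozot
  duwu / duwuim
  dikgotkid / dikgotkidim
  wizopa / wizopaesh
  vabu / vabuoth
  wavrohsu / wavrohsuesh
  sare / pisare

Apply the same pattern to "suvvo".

duwu and vabu both end in -u yet inflect differently (duwuim, vabuoth), so the final letter is not what conditions the rule; the first letter is.
"suvvo" begins with s-. The one such stem in the data (sare → pisare) adds the prefix pi-, so the same rule applies.
The other patterns: stems beginning with d- add -im; stems beginning with v- add -oth; stems beginning with w- add -esh.
So suvvo → pisuvvo.

pisuvvo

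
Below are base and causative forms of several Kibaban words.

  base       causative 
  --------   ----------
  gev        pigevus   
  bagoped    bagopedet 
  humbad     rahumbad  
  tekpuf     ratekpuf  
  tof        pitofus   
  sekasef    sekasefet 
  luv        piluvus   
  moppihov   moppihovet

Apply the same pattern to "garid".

tof and tekpuf both end in -f yet inflect differently (pitofus, ratekpuf), so the final letter is not what conditions the rule; the number of vowels is.
"garid" has 2 vowels. The stems with 2 vowels (tekpuf → ratekpuf, humbad → rahumbad) add the prefix ra-.
The other patterns: stems with 1 vowel add pi- … -us around the stem; stems with 3 vowels add -et.
So garid → ragarid.

ragarid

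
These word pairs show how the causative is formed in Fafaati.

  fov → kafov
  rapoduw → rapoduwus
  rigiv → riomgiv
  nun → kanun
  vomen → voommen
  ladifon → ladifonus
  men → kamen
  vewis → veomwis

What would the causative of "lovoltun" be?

"lovoltun" has 3 vowels. The stems with 3 vowels (rapoduw → rapoduwus, ladifon → ladifonus) add -us.
The other patterns: stems with 1 vowel add the prefix ka-; stems with 2 vowels insert -om- after the first vowel.
So lovoltun → lovoltunus.

lovoltunus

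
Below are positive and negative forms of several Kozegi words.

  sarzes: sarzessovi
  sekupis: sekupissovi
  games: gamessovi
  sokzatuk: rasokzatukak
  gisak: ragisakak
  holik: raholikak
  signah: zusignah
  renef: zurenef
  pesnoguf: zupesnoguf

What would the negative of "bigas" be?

sekupis and holik both have last vowel 'i' yet inflect differently (sekupissovi, raholikak), so the last vowel is not what conditions the rule; the final letter is.
"bigas" ends in -s. The stems ending in -s (sarzes → sarzessovi, sekupis → sekupissovi, games → gamessovi) double the final consonant and add -ovi.
So bigas → bigassovi.

bigassovi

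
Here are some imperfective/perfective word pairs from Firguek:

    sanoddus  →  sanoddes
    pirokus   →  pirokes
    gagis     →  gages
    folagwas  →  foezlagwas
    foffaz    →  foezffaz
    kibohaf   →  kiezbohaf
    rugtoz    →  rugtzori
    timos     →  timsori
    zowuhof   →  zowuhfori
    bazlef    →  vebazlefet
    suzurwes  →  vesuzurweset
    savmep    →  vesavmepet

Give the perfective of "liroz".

lirzori

sanoddus and folagwas both end in -s yet inflect differently (sanoddes, foezlagwas), so the final letter is not what conditions the rule; the last vowel is.
"liroz" has last vowel 'o'. The stems whose last vowel is 'o' (rugtoz → rugtzori, timos → timsori, zowuhof → zowuhfori) delete the last vowel and add -ori.
The other patterns: stems whose last vowel is 'i' or 'u' change the last vowel to 'e'; stems whose last vowel is 'a' insert -ez- after the first vowel; stems whose last vowel is 'e' add ve- … -et around the stem.
So liroz → lirzori.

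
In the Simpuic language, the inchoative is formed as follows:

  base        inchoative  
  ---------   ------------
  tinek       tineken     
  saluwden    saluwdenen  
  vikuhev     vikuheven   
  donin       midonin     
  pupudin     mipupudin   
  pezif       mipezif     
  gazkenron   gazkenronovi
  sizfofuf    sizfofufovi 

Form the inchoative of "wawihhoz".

wawihhozovi

saluwden and donin both end in -n yet inflect differently (saluwdenen, midonin), so the final letter is not what conditions the rule; the last vowel is.
"wawihhoz" has last vowel 'o'. The one such stem in the data (gazkenron → gazkenronovi) adds -ovi, so the same rule applies.
So wawihhoz → wawihhozovi.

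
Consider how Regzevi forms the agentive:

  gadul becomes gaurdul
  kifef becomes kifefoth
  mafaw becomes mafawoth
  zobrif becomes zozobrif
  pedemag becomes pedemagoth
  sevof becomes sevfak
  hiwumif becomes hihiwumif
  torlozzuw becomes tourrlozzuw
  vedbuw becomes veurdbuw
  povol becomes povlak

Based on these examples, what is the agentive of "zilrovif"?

zizilrovif

kifef and zobrif both end in -f yet inflect differently (kifefoth, zozobrif), so the final letter is not what conditions the rule; the last vowel is.
"zilrovif" has last vowel 'i'. The stems whose last vowel is 'i' (zobrif → zozobrif, hiwumif → hihiwumif) repeat the first consonant+vowel as a prefix.
The other patterns: stems whose last vowel is 'a' or 'e' add -oth; stems whose last vowel is 'o' delete the last vowel and add -ak; stems whose last vowel is 'u' insert -ur- after the first vowel.
So zilrovif → zizilrovif.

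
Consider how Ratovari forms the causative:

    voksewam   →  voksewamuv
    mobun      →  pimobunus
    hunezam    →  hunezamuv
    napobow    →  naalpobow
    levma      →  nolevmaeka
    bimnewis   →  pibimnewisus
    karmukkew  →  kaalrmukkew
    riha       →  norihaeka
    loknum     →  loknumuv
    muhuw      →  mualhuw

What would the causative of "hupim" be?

loknum and muhuw both have last vowel 'u' yet inflect differently (loknumuv, mualhuw), so the last vowel is not what conditions the rule; the final letter is.
"hupim" ends in -m. The stems ending in -m (voksewam → voksewamuv, hunezam → hunezamuv, loknum → loknumuv) add -uv.
The other patterns: stems ending in -w insert -al- after the first vowel; stems ending in -a add no- … -eka around the stem; stems ending in -n or -s add pi- … -us around the stem.
So hupim → hupimuv.

hupimuv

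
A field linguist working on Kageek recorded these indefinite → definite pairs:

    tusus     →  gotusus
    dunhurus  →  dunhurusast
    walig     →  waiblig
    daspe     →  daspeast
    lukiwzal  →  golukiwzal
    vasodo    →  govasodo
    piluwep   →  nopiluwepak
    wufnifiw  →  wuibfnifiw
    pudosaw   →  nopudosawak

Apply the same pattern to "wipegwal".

wiibpegwal

pudosaw and wufnifiw both end in -w yet inflect differently (nopudosawak, wuibfnifiw), so the final letter is not what conditions the rule; the first letter is.
"wipegwal" begins with w-. The stems beginning with w- (walig → waiblig, wufnifiw → wuibfnifiw) insert -ib- after the first vowel.
So wipegwal → wiibpegwal.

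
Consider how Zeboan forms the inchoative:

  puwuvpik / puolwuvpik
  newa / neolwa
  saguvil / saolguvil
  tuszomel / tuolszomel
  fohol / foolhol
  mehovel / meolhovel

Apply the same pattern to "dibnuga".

Every pair shown (puwuvpik → puolwuvpik, newa → neolwa, saguvil → saolguvil, …) follows the same rule: insert -ol- after the first vowel.
So dibnuga → diolbnuga.

diolbnuga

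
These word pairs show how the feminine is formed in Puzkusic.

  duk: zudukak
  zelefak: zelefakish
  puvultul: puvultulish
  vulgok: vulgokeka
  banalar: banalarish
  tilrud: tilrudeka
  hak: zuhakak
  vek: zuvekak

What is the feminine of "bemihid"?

bemihidish

"bemihid" has 3 vowels. The stems with 3 vowels (zelefak → zelefakish, puvultul → puvultulish, banalar → banalarish) add -ish.
The other patterns: stems with 1 vowel add zu- … -ak around the stem; stems with 2 vowels add -eka.
So bemihid → bemihidish.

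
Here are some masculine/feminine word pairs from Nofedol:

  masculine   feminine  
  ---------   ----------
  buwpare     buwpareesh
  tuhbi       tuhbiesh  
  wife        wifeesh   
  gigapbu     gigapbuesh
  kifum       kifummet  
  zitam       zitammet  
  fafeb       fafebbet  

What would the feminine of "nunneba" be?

gigapbu and kifum both have last vowel 'u' yet inflect differently (gigapbuesh, kifummet), so the last vowel is not what conditions the rule; whether the stem ends in a vowel or a consonant is.
"nunneba" ends in a vowel. The stems ending in a vowel (buwpare → buwpareesh, tuhbi → tuhbiesh, wife → wifeesh) add -esh.
The other pattern: stems ending in a consonant double the final consonant and add -et.
So nunneba → nunnebaesh.

nunnebaesh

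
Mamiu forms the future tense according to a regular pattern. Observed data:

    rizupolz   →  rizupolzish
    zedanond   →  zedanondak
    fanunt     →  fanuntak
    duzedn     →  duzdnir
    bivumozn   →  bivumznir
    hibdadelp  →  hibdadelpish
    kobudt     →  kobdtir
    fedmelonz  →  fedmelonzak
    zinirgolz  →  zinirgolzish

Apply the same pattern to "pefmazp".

pefmzpir

zinirgolz and fedmelonz both end in -z yet inflect differently (zinirgolzish, fedmelonzak), so the final letter is not what conditions the rule; the second-to-last letter is.
"pefmazp" has second-to-last letter 'z'. The one such stem in the data (bivumozn → bivumznir) deletes the last vowel and adds -ir (as do kobudt, duzedn), so the same rule applies.
So pefmazp → pefmzpir.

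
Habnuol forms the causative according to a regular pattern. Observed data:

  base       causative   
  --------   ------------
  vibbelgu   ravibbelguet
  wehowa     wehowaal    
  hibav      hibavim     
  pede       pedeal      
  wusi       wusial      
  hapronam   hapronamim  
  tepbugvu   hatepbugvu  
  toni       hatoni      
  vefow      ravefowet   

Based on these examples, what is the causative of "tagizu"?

hatagizu

"tagizu" begins with t-. The stems beginning with t- (toni → hatoni, tepbugvu → hatepbugvu) add the prefix ha-.
So tagizu → hatagizu.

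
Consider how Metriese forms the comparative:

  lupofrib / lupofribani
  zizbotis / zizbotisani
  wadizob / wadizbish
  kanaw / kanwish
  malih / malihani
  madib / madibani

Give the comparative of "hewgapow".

lupofrib and wadizob both end in -b yet inflect differently (lupofribani, wadizbish), so the final letter is not what conditions the rule; the last vowel is.
"hewgapow" has last vowel 'o'. The one such stem in the data (wadizob → wadizbish) deletes the last vowel and adds -ish (as does kanaw), so the same rule applies.
The other pattern: stems whose last vowel is 'i' add -ani.
So hewgapow → hewgapwish.

hewgapwish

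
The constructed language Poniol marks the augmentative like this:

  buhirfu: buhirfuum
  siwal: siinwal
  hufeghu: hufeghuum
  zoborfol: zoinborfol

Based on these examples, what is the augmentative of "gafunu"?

"gafunu" ends in -u. The stems ending in -u (hufeghu → hufeghuum, buhirfu → buhirfuum) add -um.
The other pattern: stems ending in -l insert -in- after the first vowel.
So gafunu → gafunuum.

gafunuum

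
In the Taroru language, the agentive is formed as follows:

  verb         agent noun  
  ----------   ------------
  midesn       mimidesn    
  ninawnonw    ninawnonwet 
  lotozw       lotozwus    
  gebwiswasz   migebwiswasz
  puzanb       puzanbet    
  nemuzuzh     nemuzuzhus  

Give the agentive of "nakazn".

ninawnonw and lotozw both end in -w yet inflect differently (ninawnonwet, lotozwus), so the final letter is not what conditions the rule; the second-to-last letter is.
"nakazn" has second-to-last letter 'z'. The stems whose second-to-last letter is 'z' (nemuzuzh → nemuzuzhus, lotozw → lotozwus) add -us.
So nakazn → nakaznus.

nakaznus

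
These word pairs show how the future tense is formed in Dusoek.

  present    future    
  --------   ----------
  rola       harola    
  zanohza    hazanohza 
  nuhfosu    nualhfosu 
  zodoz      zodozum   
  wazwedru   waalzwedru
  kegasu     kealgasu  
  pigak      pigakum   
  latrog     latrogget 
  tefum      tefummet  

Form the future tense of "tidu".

tefum and wazwedru both have last vowel 'u' yet inflect differently (tefummet, waalzwedru), so the last vowel is not what conditions the rule; the final letter is.
"tidu" ends in -u. The stems ending in -u (wazwedru → waalzwedru, kegasu → kealgasu, nuhfosu → nualhfosu) insert -al- after the first vowel.
The other patterns: stems ending in -g or -m double the final consonant and add -et; stems ending in -a add the prefix ha-; stems ending in -k or -z add -um.
So tidu → tialdu.

tialdu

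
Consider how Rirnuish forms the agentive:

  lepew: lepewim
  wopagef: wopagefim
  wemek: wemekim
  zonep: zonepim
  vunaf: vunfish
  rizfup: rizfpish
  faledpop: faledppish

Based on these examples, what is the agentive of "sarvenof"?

sarvenfish

wopagef and vunaf both end in -f yet inflect differently (wopagefim, vunfish), so the final letter is not what conditions the rule; the last vowel is.
"sarvenof" has last vowel 'o'. The one such stem in the data (faledpop → faledppish) deletes the last vowel and adds -ish (as do vunaf, rizfup), so the same rule applies.
The other pattern: stems whose last vowel is 'e' add -im.
So sarvenof → sarvenfish.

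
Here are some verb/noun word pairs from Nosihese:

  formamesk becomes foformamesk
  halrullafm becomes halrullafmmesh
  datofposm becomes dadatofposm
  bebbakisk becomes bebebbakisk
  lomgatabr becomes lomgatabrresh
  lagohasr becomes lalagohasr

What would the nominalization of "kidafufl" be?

lagohasr and lomgatabr both end in -r yet inflect differently (lalagohasr, lomgatabrresh), so the final letter is not what conditions the rule; the second-to-last letter is.
"kidafufl" has second-to-last letter 'f'. The one such stem in the data (halrullafm → halrullafmmesh) doubles the final consonant and adds -esh (as does lomgatabr), so the same rule applies.
So kidafufl → kidafufllesh.

kidafufllesh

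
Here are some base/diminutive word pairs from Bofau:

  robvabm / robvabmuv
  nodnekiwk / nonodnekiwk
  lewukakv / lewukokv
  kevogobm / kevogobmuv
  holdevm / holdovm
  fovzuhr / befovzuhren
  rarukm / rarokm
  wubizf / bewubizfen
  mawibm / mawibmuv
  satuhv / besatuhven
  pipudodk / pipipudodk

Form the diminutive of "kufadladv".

holdevm and kevogobm both end in -m yet inflect differently (holdovm, kevogobmuv), so the final letter is not what conditions the rule; the second-to-last letter is.
"kufadladv" has second-to-last letter 'd'. The one such stem in the data (pipudodk → pipipudodk) repeats the first consonant+vowel as a prefix (as does nodnekiwk), so the same rule applies.
The other patterns: stems whose second-to-last letter is 'k' or 'v' change the last vowel to 'o'; stems whose second-to-last letter is 'b' add -uv; stems whose second-to-last letter is 'h' or 'z' add be- … -en around the stem.
So kufadladv → kukufadladv.

kukufadladv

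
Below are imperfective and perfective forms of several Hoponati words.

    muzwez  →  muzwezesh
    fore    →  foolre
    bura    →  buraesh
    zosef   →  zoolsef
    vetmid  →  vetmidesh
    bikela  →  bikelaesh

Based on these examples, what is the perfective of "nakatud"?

nakatudesh

zosef and muzwez both have last vowel 'e' yet inflect differently (zoolsef, muzwezesh), so the last vowel is not what conditions the rule; the final letter is.
"nakatud" ends in -d. The one such stem in the data (vetmid → vetmidesh) adds -esh, so the same rule applies.
The other pattern: stems ending in -e or -f insert -ol- after the first vowel.
So nakatud → nakatudesh.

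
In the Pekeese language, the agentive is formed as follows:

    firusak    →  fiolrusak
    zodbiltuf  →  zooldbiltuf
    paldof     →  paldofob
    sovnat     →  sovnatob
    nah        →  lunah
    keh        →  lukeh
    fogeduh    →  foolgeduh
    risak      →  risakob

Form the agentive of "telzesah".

teollzesah

"telzesah" has 3 vowels. The stems with 3 vowels (firusak → fiolrusak, fogeduh → foolgeduh, zodbiltuf → zooldbiltuf) insert -ol- after the first vowel.
The other patterns: stems with 1 vowel add the prefix lu-; stems with 2 vowels add -ob.
So telzesah → teollzesah.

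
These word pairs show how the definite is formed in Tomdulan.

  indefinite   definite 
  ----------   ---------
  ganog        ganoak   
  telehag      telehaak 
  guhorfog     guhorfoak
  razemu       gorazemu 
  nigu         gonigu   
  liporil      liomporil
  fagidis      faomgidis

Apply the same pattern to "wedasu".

telehag and razemu both have 3 vowels yet inflect differently (telehaak, gorazemu), so the number of vowels is not what conditions the rule; the final letter is.
"wedasu" ends in -u. The stems ending in -u (razemu → gorazemu, nigu → gonigu) add the prefix go-.
The other patterns: stems ending in -g drop the final letter and add -ak; stems ending in -l or -s insert -om- after the first vowel.
So wedasu → gowedasu.

gowedasu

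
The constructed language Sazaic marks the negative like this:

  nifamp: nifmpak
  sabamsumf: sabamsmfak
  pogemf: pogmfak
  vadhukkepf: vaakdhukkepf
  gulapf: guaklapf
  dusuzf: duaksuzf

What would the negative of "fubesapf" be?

fuakbesapf

"fubesapf" has second-to-last letter 'p'. The stems whose second-to-last letter is 'p' (vadhukkepf → vaakdhukkepf, gulapf → guaklapf) insert -ak- after the first vowel.
So fubesapf → fuakbesapf.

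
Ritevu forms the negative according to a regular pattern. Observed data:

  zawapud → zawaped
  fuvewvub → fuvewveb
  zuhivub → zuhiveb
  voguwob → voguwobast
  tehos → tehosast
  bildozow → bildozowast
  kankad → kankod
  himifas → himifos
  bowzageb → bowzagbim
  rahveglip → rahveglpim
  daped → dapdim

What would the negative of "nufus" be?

fuvewvub and voguwob both end in -b yet inflect differently (fuvewveb, voguwobast), so the final letter is not what conditions the rule; the last vowel is.
"nufus" has last vowel 'u'. The stems whose last vowel is 'u' (zawapud → zawaped, fuvewvub → fuvewveb, zuhivub → zuhiveb) change the last vowel to 'e'.
The other patterns: stems whose last vowel is 'o' add -ast; stems whose last vowel is 'a' change the last vowel to 'o'; stems whose last vowel is 'e' or 'i' delete the last vowel and add -im.
So nufus → nufes.

nufes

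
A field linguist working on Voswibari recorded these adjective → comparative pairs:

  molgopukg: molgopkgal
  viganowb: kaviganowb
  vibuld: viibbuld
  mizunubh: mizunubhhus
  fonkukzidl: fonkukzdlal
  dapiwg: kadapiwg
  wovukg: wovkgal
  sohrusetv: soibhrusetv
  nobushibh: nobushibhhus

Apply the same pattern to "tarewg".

katarewg

dapiwg and wovukg both end in -g yet inflect differently (kadapiwg, wovkgal), so the final letter is not what conditions the rule; the second-to-last letter is.
"tarewg" has second-to-last letter 'w'. The stems whose second-to-last letter is 'w' (dapiwg → kadapiwg, viganowb → kaviganowb) add the prefix ka-.
The other patterns: stems whose second-to-last letter is 'b' double the final consonant and add -us; stems whose second-to-last letter is 'l' or 't' insert -ib- after the first vowel; stems whose second-to-last letter is 'd' or 'k' delete the last vowel and add -al.
So tarewg → katarewg.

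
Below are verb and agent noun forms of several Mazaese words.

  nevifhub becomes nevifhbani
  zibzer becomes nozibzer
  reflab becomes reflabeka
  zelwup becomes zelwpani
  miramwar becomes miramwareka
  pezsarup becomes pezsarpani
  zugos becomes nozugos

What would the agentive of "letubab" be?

reflab and nevifhub both end in -b yet inflect differently (reflabeka, nevifhbani), so the final letter is not what conditions the rule; the last vowel is.
"letubab" has last vowel 'a'. The stems whose last vowel is 'a' (reflab → reflabeka, miramwar → miramwareka) add -eka.
So letubab → letubabeka.

letubabeka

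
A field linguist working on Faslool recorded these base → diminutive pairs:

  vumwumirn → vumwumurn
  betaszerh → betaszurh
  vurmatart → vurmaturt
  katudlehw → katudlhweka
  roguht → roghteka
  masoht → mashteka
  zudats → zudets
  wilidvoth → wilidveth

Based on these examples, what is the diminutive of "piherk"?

"piherk" has second-to-last letter 'r'. The stems whose second-to-last letter is 'r' (vumwumirn → vumwumurn, betaszerh → betaszurh, vurmatart → vurmaturt) change the last vowel to 'u'.
So piherk → pihurk.

pihurk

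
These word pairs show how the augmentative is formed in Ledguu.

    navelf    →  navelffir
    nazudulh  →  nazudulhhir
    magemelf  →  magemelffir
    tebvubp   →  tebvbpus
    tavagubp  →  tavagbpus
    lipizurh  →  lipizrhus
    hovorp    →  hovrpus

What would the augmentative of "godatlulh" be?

godatlulhhir

nazudulh and lipizurh both end in -h yet inflect differently (nazudulhhir, lipizrhus), so the final letter is not what conditions the rule; the second-to-last letter is.
"godatlulh" has second-to-last letter 'l'. The stems whose second-to-last letter is 'l' (navelf → navelffir, nazudulh → nazudulhhir, magemelf → magemelffir) double the final consonant and add -ir.
The other pattern: stems whose second-to-last letter is 'b' or 'r' delete the last vowel and add -us.
So godatlulh → godatlulhhir.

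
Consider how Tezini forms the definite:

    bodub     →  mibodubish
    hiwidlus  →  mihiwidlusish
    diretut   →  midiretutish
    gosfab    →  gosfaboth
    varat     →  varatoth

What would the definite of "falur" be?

mifalurish

bodub and gosfab both end in -b yet inflect differently (mibodubish, gosfaboth), so the final letter is not what conditions the rule; the last vowel is.
"falur" has last vowel 'u'. The stems whose last vowel is 'u' (bodub → mibodubish, hiwidlus → mihiwidlusish, diretut → midiretutish) add mi- … -ish around the stem.
The other pattern: stems whose last vowel is 'a' add -oth.
So falur → mifalurish.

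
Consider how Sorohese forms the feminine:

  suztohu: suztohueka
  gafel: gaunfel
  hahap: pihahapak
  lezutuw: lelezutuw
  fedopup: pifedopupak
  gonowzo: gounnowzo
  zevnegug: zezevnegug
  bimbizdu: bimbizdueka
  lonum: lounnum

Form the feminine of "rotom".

fedopup and bimbizdu both have last vowel 'u' yet inflect differently (pifedopupak, bimbizdueka), so the last vowel is not what conditions the rule; the final letter is.
"rotom" ends in -m. The one such stem in the data (lonum → lounnum) inserts -un- after the first vowel (as do gonowzo, gafel), so the same rule applies.
So rotom → rountom.

rountom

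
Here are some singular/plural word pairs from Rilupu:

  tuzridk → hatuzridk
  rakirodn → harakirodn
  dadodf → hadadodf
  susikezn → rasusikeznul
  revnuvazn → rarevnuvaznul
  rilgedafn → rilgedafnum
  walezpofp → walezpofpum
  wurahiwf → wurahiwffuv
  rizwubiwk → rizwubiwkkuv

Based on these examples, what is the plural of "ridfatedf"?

rakirodn and susikezn both end in -n yet inflect differently (harakirodn, rasusikeznul), so the final letter is not what conditions the rule; the second-to-last letter is.
"ridfatedf" has second-to-last letter 'd'. The stems whose second-to-last letter is 'd' (tuzridk → hatuzridk, rakirodn → harakirodn, dadodf → hadadodf) add the prefix ha-.
The other patterns: stems whose second-to-last letter is 'z' add ra- … -ul around the stem; stems whose second-to-last letter is 'f' add -um; stems whose second-to-last letter is 'w' double the final consonant and add -uv.
So ridfatedf → haridfatedf.

haridfatedf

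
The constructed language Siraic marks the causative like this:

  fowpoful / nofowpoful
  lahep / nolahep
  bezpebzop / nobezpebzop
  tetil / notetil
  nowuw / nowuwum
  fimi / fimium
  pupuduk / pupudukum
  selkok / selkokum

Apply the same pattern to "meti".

metium

fowpoful and nowuw both have last vowel 'u' yet inflect differently (nofowpoful, nowuwum), so the last vowel is not what conditions the rule; the final letter is.
"meti" ends in -i. The one such stem in the data (fimi → fimium) adds -um, so the same rule applies.
The other pattern: stems ending in -l or -p add the prefix no-.
So meti → metium.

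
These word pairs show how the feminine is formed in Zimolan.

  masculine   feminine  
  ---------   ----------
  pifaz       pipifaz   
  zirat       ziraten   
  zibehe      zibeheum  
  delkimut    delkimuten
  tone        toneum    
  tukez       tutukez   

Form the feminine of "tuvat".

tuvaten

"tuvat" ends in -t. The stems ending in -t (zirat → ziraten, delkimut → delkimuten) add -en.
The other patterns: stems ending in -z repeat the first consonant+vowel as a prefix; stems ending in -e add -um.
So tuvat → tuvaten.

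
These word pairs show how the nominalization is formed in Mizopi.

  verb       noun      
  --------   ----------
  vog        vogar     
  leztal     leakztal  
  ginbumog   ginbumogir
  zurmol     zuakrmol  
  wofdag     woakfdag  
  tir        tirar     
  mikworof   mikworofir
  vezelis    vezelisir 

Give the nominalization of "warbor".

vog and wofdag both end in -g yet inflect differently (vogar, woakfdag), so the final letter is not what conditions the rule; the number of vowels is.
"warbor" has 2 vowels. The stems with 2 vowels (leztal → leakztal, wofdag → woakfdag, zurmol → zuakrmol) insert -ak- after the first vowel.
So warbor → waakrbor.

waakrbor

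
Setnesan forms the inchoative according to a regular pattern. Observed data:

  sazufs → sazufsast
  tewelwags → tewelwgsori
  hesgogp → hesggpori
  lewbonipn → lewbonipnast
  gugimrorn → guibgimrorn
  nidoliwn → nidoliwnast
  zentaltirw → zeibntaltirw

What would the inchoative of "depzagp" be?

gugimrorn and lewbonipn both end in -n yet inflect differently (guibgimrorn, lewbonipnast), so the final letter is not what conditions the rule; the second-to-last letter is.
"depzagp" has second-to-last letter 'g'. The stems whose second-to-last letter is 'g' (hesgogp → hesggpori, tewelwags → tewelwgsori) delete the last vowel and add -ori.
So depzagp → depzgpori.

depzgpori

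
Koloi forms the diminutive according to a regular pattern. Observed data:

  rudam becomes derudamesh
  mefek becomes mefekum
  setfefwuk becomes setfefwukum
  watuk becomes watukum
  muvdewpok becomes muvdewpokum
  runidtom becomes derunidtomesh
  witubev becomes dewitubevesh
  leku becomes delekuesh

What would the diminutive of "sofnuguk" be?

watuk and leku both have last vowel 'u' yet inflect differently (watukum, delekuesh), so the last vowel is not what conditions the rule; the final letter is.
"sofnuguk" ends in -k. The stems ending in -k (watuk → watukum, mefek → mefekum, setfefwuk → setfefwukum) add -um.
The other pattern: stems ending in -m, -u or -v add de- … -esh around the stem.
So sofnuguk → sofnugukum.

sofnugukum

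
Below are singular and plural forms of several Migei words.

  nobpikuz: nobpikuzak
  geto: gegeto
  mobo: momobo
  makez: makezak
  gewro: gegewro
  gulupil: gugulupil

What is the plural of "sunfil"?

"sunfil" ends in -l. The one such stem in the data (gulupil → gugulupil) repeats the first consonant+vowel as a prefix (as do geto, mobo), so the same rule applies.
The other pattern: stems ending in -z add -ak.
So sunfil → susunfil.

susunfil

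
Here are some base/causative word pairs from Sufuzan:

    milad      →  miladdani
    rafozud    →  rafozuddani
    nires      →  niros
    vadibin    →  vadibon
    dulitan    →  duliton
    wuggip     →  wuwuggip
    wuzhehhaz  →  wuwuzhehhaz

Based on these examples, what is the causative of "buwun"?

milad and dulitan both have last vowel 'a' yet inflect differently (miladdani, duliton), so the last vowel is not what conditions the rule; the final letter is.
"buwun" ends in -n. The stems ending in -n (vadibin → vadibon, dulitan → duliton) change the last vowel to 'o'.
The other patterns: stems ending in -d double the final consonant and add -ani; stems ending in -p or -z repeat the first consonant+vowel as a prefix.
So buwun → buwon.

buwon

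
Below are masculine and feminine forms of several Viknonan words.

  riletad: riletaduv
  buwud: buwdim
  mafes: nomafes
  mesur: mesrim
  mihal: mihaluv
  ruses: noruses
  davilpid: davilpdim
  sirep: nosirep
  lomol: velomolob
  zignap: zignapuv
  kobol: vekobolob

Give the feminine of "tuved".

mihal and kobol both end in -l yet inflect differently (mihaluv, vekobolob), so the final letter is not what conditions the rule; the last vowel is.
"tuved" has last vowel 'e'. The stems whose last vowel is 'e' (ruses → noruses, mafes → nomafes, sirep → nosirep) add the prefix no-.
So tuved → notuved.

notuved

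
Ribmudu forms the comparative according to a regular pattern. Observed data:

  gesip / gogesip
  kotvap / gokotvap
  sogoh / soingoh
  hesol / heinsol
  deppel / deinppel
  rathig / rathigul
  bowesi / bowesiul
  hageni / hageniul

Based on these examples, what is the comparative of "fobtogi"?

fobtogiul

gesip and rathig both have last vowel 'i' yet inflect differently (gogesip, rathigul), so the last vowel is not what conditions the rule; the final letter is.
"fobtogi" ends in -i. The stems ending in -i (bowesi → bowesiul, hageni → hageniul) add -ul.
The other patterns: stems ending in -p add the prefix go-; stems ending in -h or -l insert -in- after the first vowel.
So fobtogi → fobtogiul.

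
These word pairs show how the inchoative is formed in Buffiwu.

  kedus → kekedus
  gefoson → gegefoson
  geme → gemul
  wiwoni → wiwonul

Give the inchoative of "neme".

geme and gefoson both begin with g- yet inflect differently (gemul, gegefoson), so the first letter is not what conditions the rule; whether the stem ends in a vowel or a consonant is.
"neme" ends in a vowel. The stems ending in a vowel (geme → gemul, wiwoni → wiwonul) drop the final letter and add -ul.
The other pattern: stems ending in a consonant repeat the first consonant+vowel as a prefix.
So neme → nemul.

nemul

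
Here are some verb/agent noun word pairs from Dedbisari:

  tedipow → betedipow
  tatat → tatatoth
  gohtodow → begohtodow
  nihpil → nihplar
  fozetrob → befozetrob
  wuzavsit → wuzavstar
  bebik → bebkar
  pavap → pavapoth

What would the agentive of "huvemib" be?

tatat and wuzavsit both end in -t yet inflect differently (tatatoth, wuzavstar), so the final letter is not what conditions the rule; the last vowel is.
"huvemib" has last vowel 'i'. The stems whose last vowel is 'i' (nihpil → nihplar, wuzavsit → wuzavstar, bebik → bebkar) delete the last vowel and add -ar.
The other patterns: stems whose last vowel is 'a' add -oth; stems whose last vowel is 'o' add the prefix be-.
So huvemib → huvembar.

huvembar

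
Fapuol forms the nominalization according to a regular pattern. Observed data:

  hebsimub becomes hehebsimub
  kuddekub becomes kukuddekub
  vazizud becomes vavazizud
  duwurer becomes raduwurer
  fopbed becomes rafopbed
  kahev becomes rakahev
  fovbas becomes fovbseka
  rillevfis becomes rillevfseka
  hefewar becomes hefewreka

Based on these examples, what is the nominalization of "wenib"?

"wenib" has last vowel 'i'. The one such stem in the data (rillevfis → rillevfseka) deletes the last vowel and adds -eka (as do fovbas, hefewar), so the same rule applies.
The other patterns: stems whose last vowel is 'u' repeat the first consonant+vowel as a prefix; stems whose last vowel is 'e' add the prefix ra-.
So wenib → wenbeka.

wenbeka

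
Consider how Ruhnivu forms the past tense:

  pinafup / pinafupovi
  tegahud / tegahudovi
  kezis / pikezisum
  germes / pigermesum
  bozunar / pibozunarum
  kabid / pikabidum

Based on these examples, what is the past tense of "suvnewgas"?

pisuvnewgasum

tegahud and kabid both end in -d yet inflect differently (tegahudovi, pikabidum), so the final letter is not what conditions the rule; the last vowel is.
"suvnewgas" has last vowel 'a'. The one such stem in the data (bozunar → pibozunarum) adds pi- … -um around the stem, so the same rule applies.
So suvnewgas → pisuvnewgasum.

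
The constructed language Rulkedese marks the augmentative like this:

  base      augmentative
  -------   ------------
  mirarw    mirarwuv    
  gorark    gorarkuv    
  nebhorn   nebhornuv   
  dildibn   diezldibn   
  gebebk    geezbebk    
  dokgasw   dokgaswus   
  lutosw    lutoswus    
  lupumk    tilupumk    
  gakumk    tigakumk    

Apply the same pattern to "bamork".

bamorkuv

"bamork" has second-to-last letter 'r'. The stems whose second-to-last letter is 'r' (mirarw → mirarwuv, gorark → gorarkuv, nebhorn → nebhornuv) add -uv.
So bamork → bamorkuv.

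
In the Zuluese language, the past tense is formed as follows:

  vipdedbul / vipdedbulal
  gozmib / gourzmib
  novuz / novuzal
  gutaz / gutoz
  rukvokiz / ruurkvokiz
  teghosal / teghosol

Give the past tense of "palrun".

"palrun" has last vowel 'u'. The stems whose last vowel is 'u' (novuz → novuzal, vipdedbul → vipdedbulal) add -al.
The other patterns: stems whose last vowel is 'a' change the last vowel to 'o'; stems whose last vowel is 'i' insert -ur- after the first vowel.
So palrun → palrunal.

palrunal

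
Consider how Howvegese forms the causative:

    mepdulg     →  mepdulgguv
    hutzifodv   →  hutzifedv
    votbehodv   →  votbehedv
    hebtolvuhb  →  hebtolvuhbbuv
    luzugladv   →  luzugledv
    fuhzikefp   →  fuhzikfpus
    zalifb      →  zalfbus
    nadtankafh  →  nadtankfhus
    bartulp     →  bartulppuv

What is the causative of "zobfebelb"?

zobfebelbbuv

zalifb and hebtolvuhb both end in -b yet inflect differently (zalfbus, hebtolvuhbbuv), so the final letter is not what conditions the rule; the second-to-last letter is.
"zobfebelb" has second-to-last letter 'l'. The stems whose second-to-last letter is 'l' (mepdulg → mepdulgguv, bartulp → bartulppuv) double the final consonant and add -uv.
So zobfebelb → zobfebelbbuv.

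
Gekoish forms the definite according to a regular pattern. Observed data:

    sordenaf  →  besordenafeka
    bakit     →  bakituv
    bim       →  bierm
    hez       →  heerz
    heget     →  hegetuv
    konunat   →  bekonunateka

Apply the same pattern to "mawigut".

bakit and konunat both end in -t yet inflect differently (bakituv, bekonunateka), so the final letter is not what conditions the rule; the number of vowels is.
"mawigut" has 3 vowels. The stems with 3 vowels (konunat → bekonunateka, sordenaf → besordenafeka) add be- … -eka around the stem.
The other patterns: stems with 1 vowel insert -er- after the first vowel; stems with 2 vowels add -uv.
So mawigut → bemawiguteka.

bemawiguteka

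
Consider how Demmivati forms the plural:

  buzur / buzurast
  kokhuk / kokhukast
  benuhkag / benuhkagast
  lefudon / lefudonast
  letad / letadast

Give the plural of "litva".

Every pair shown (buzur → buzurast, kokhuk → kokhukast, benuhkag → benuhkagast, …) follows the same rule: add -ast.
So litva → litvaast.

litvaast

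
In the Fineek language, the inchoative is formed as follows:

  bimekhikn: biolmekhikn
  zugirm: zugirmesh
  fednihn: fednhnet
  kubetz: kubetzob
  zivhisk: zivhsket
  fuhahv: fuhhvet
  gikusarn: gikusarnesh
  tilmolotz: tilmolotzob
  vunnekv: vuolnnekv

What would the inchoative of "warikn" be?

gikusarn and bimekhikn both end in -n yet inflect differently (gikusarnesh, biolmekhikn), so the final letter is not what conditions the rule; the second-to-last letter is.
"warikn" has second-to-last letter 'k'. The stems whose second-to-last letter is 'k' (bimekhikn → biolmekhikn, vunnekv → vuolnnekv) insert -ol- after the first vowel.
The other patterns: stems whose second-to-last letter is 'r' add -esh; stems whose second-to-last letter is 't' add -ob; stems whose second-to-last letter is 'h' or 's' delete the last vowel and add -et.
So warikn → waolrikn.

waolrikn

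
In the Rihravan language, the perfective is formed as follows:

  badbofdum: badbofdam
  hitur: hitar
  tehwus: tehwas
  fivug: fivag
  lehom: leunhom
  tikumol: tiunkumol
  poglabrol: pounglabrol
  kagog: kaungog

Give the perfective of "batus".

"batus" has last vowel 'u'. The stems whose last vowel is 'u' (badbofdum → badbofdam, hitur → hitar, tehwus → tehwas) change the last vowel to 'a'.
The other pattern: stems whose last vowel is 'o' insert -un- after the first vowel.
So batus → batas.

batas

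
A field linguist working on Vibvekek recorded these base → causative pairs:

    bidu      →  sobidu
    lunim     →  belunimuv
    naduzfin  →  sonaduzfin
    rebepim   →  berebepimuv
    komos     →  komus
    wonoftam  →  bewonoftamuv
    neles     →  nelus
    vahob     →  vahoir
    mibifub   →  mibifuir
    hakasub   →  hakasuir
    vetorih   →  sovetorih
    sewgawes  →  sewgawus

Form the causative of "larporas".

larporus

"larporas" ends in -s. The stems ending in -s (komos → komus, neles → nelus, sewgawes → sewgawus) change the last vowel to 'u'.
The other patterns: stems ending in -b drop the final letter and add -ir; stems ending in -m add be- … -uv around the stem; stems ending in -h, -n or -u add the prefix so-.
So larporas → larporus.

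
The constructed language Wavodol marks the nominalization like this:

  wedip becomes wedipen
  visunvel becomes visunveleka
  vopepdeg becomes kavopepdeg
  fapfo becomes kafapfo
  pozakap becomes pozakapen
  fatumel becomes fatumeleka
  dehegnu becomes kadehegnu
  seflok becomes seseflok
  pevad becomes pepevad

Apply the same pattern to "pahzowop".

pevad and pozakap both have last vowel 'a' yet inflect differently (pepevad, pozakapen), so the last vowel is not what conditions the rule; the final letter is.
"pahzowop" ends in -p. The stems ending in -p (pozakap → pozakapen, wedip → wedipen) add -en.
The other patterns: stems ending in -d or -k repeat the first consonant+vowel as a prefix; stems ending in -l add -eka; stems ending in -g, -o or -u add the prefix ka-.
So pahzowop → pahzowopen.

pahzowopen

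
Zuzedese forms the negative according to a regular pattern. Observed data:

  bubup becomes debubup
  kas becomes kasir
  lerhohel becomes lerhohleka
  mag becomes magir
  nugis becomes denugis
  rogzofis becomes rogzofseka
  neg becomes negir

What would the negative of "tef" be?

tefir

kas and nugis both end in -s yet inflect differently (kasir, denugis), so the final letter is not what conditions the rule; the number of vowels is.
"tef" has 1 vowel. The stems with 1 vowel (kas → kasir, mag → magir, neg → negir) add -ir.
The other patterns: stems with 2 vowels add the prefix de-; stems with 3 vowels delete the last vowel and add -eka.
So tef → tefir.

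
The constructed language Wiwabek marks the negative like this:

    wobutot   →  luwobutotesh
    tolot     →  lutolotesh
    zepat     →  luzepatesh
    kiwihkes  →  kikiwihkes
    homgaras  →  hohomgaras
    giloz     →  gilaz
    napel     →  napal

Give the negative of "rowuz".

zepat and homgaras both have last vowel 'a' yet inflect differently (luzepatesh, hohomgaras), so the last vowel is not what conditions the rule; the final letter is.
"rowuz" ends in -z. The one such stem in the data (giloz → gilaz) changes the last vowel to 'a' (as does napel), so the same rule applies.
So rowuz → rowaz.

rowaz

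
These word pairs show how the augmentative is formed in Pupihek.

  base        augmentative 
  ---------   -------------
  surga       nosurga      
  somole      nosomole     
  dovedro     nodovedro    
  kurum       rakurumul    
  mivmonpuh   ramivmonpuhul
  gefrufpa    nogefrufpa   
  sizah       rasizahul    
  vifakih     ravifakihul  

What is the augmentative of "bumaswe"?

sizah and surga both have last vowel 'a' yet inflect differently (rasizahul, nosurga), so the last vowel is not what conditions the rule; whether the stem ends in a vowel or a consonant is.
"bumaswe" ends in a vowel. The stems ending in a vowel (dovedro → nodovedro, surga → nosurga, gefrufpa → nogefrufpa) add the prefix no-.
The other pattern: stems ending in a consonant add ra- … -ul around the stem.
So bumaswe → nobumaswe.

nobumaswe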